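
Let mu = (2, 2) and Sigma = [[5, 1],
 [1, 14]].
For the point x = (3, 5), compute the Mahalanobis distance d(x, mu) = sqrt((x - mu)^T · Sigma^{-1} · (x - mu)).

Step 1 — centre the observation: (x - mu) = (1, 3).

Step 2 — invert Sigma. det(Sigma) = 5·14 - (1)² = 69.
  Sigma^{-1} = (1/det) · [[d, -b], [-b, a]] = [[0.2029, -0.0145],
 [-0.0145, 0.0725]].

Step 3 — form the quadratic (x - mu)^T · Sigma^{-1} · (x - mu):
  Sigma^{-1} · (x - mu) = (0.1594, 0.2029).
  (x - mu)^T · [Sigma^{-1} · (x - mu)] = (1)·(0.1594) + (3)·(0.2029) = 0.7681.

Step 4 — take square root: d = √(0.7681) ≈ 0.8764.

d(x, mu) = √(0.7681) ≈ 0.8764


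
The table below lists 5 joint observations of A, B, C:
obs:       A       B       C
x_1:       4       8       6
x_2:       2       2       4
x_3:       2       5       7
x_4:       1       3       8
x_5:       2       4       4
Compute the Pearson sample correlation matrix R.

Step 1 — column means:
  mean(A) = (4 + 2 + 2 + 1 + 2) / 5 = 11/5 = 2.2
  mean(B) = (8 + 2 + 5 + 3 + 4) / 5 = 22/5 = 4.4
  mean(C) = (6 + 4 + 7 + 8 + 4) / 5 = 29/5 = 5.8

Step 2 — sample variances and covariances s[i,j] = (1/(n-1)) · Σ_k (x_{k,i} - mean_i) · (x_{k,j} - mean_j), with n-1 = 4:
  s[A,A] = ((1.8)·(1.8) + (-0.2)·(-0.2) + (-0.2)·(-0.2) + (-1.2)·(-1.2) + (-0.2)·(-0.2)) / 4 = 4.8/4 = 1.2
  s[A,B] = ((1.8)·(3.6) + (-0.2)·(-2.4) + (-0.2)·(0.6) + (-1.2)·(-1.4) + (-0.2)·(-0.4)) / 4 = 8.6/4 = 2.15
  s[A,C] = ((1.8)·(0.2) + (-0.2)·(-1.8) + (-0.2)·(1.2) + (-1.2)·(2.2) + (-0.2)·(-1.8)) / 4 = -1.8/4 = -0.45
  s[B,B] = ((3.6)·(3.6) + (-2.4)·(-2.4) + (0.6)·(0.6) + (-1.4)·(-1.4) + (-0.4)·(-0.4)) / 4 = 21.2/4 = 5.3
  s[B,C] = ((3.6)·(0.2) + (-2.4)·(-1.8) + (0.6)·(1.2) + (-1.4)·(2.2) + (-0.4)·(-1.8)) / 4 = 3.4/4 = 0.85
  s[C,C] = ((0.2)·(0.2) + (-1.8)·(-1.8) + (1.2)·(1.2) + (2.2)·(2.2) + (-1.8)·(-1.8)) / 4 = 12.8/4 = 3.2
  Sample standard deviations s_i = √(s[i,i]):
  s(A) = √(1.2) = 1.0954
  s(B) = √(5.3) = 2.3022
  s(C) = √(3.2) = 1.7889

Step 3 — r_{ij} = s_{ij} / (s_i · s_j):
  r[A,A] = 1 (diagonal).
  r[A,B] = 2.15 / (1.0954 · 2.3022) = 2.15 / 2.5219 = 0.8525
  r[A,C] = -0.45 / (1.0954 · 1.7889) = -0.45 / 1.9596 = -0.2296
  r[B,B] = 1 (diagonal).
  r[B,C] = 0.85 / (2.3022 · 1.7889) = 0.85 / 4.1183 = 0.2064
  r[C,C] = 1 (diagonal).

R is symmetric with unit diagonal. Assembling:

R = [[1, 0.8525, -0.2296],
 [0.8525, 1, 0.2064],
 [-0.2296, 0.2064, 1]]


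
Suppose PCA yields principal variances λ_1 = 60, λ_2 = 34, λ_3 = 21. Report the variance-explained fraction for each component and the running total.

Step 1 — total variance = trace(Sigma) = Σ λ_i = 60 + 34 + 21 = 115.

Step 2 — fraction explained by component i = λ_i / Σ λ:
  PC1: 60/115 = 0.5217
  PC2: 34/115 = 0.2957
  PC3: 21/115 = 0.1826

Step 3 — cumulative fraction after k components = (λ_1 + ... + λ_k) / Σ λ:
  k = 1: 60/115 = 0.5217
  k = 2: (60 + 34)/115 = 94/115 = 0.8174
  k = 3: (60 + 34 + 21)/115 = 115/115 = 1

Summary (fraction, with percent):

explained: PC1 0.5217 (52.17%), PC2 0.2957 (29.57%), PC3 0.1826 (18.26%);  cumulative: 0.5217, 0.8174, 1


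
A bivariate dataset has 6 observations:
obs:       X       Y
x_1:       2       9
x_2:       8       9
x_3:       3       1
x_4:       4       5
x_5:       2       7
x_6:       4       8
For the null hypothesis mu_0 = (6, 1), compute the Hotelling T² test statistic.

Step 1 — sample mean vector:
  mean(X) = (2 + 8 + 3 + 4 + 2 + 4) / 6 = 23/6 = 3.8333
  mean(Y) = (9 + 9 + 1 + 5 + 7 + 8) / 6 = 39/6 = 6.5
  x̄ = (3.8333, 6.5),  deviation x̄ - mu_0 = (3.8333, 6.5) - (6, 1) = (-2.1667, 5.5).

Step 2 — sample covariance matrix, S[i,j] = (1/(n-1)) · Σ_k (x_{k,i} - mean_i) · (x_{k,j} - mean_j), divisor n-1 = 5:
  S[X,X] = ((-1.8333)·(-1.8333) + (4.1667)·(4.1667) + (-0.8333)·(-0.8333) + (0.1667)·(0.1667) + (-1.8333)·(-1.8333) + (0.1667)·(0.1667)) / 5 = 24.8333/5 = 4.9667
  S[X,Y] = ((-1.8333)·(2.5) + (4.1667)·(2.5) + (-0.8333)·(-5.5) + (0.1667)·(-1.5) + (-1.8333)·(0.5) + (0.1667)·(1.5)) / 5 = 9.5/5 = 1.9
  S[Y,Y] = ((2.5)·(2.5) + (2.5)·(2.5) + (-5.5)·(-5.5) + (-1.5)·(-1.5) + (0.5)·(0.5) + (1.5)·(1.5)) / 5 = 47.5/5 = 9.5
  S = [[4.9667, 1.9],
 [1.9, 9.5]].

Step 3 — invert S. det(S) = 4.9667·9.5 - (1.9)² = 43.5733.
  S^{-1} = (1/det) · [[d, -b], [-b, a]] = [[0.218, -0.0436],
 [-0.0436, 0.114]].

Step 4 — quadratic form (x̄ - mu_0)^T · S^{-1} · (x̄ - mu_0):
  S^{-1} · (x̄ - mu_0) = (-0.7122, 0.7214),
  (x̄ - mu_0)^T · [...] = (-2.1667)·(-0.7122) + (5.5)·(0.7214) = 5.5108.

Step 5 — scale by n: T² = 6 · 5.5108 = 33.0646.

T² ≈ 33.0646


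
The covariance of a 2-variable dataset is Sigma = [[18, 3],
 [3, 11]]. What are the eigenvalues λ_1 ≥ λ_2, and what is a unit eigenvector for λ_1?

Step 1 — characteristic polynomial of 2×2 Sigma:
  det(Sigma - λI) = λ² - trace · λ + det = 0.
  trace = 18 + 11 = 29, det = 18·11 - (3)² = 189.
Step 2 — discriminant:
  Δ = trace² - 4·det = 841 - 756 = 85.
Step 3 — eigenvalues:
  λ = (trace ± √Δ)/2 = (29 ± 9.2195)/2,
  λ_1 = 19.1098,  λ_2 = 9.8902.

Step 4 — unit eigenvector for λ_1: solve (Sigma - λ_1 I)v = 0. First row:
  (18 - 19.1098)·v_x + (3)·v_y = 0, i.e. (-1.1098)·v_x + (3)·v_y = 0,
  so v ∝ (b, λ_1 - a) = (3, 1.1098) = u.
  ||u|| = √((3)² + (1.1098)²) = √(10.2316) ≈ 3.1987,
  v_1 = u/||u|| ≈ (0.9379, 0.3469) (||v_1|| = 1).

λ_1 = 19.1098,  λ_2 = 9.8902;  v_1 ≈ (0.9379, 0.3469)


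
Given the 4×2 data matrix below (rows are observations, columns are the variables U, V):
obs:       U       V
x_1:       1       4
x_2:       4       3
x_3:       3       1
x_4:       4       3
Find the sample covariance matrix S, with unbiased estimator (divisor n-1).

Step 1 — column means:
  mean(U) = (1 + 4 + 3 + 4) / 4 = 12/4 = 3
  mean(V) = (4 + 3 + 1 + 3) / 4 = 11/4 = 2.75

Step 2 — sample covariance S[i,j] = (1/(n-1)) · Σ_k (x_{k,i} - mean_i) · (x_{k,j} - mean_j), with n-1 = 3.
  S[U,U] = ((-2)·(-2) + (1)·(1) + (0)·(0) + (1)·(1)) / 3 = 6/3 = 2
  S[U,V] = ((-2)·(1.25) + (1)·(0.25) + (0)·(-1.75) + (1)·(0.25)) / 3 = -2/3 = -0.6667
  S[V,V] = ((1.25)·(1.25) + (0.25)·(0.25) + (-1.75)·(-1.75) + (0.25)·(0.25)) / 3 = 4.75/3 = 1.5833

S is symmetric (S[j,i] = S[i,j]). Assembling:

S = [[2, -0.6667],
 [-0.6667, 1.5833]]


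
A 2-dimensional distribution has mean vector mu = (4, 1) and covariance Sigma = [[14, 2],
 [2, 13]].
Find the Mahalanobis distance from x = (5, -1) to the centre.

Step 1 — centre the observation: (x - mu) = (1, -2).

Step 2 — invert Sigma. det(Sigma) = 14·13 - (2)² = 178.
  Sigma^{-1} = (1/det) · [[d, -b], [-b, a]] = [[0.073, -0.0112],
 [-0.0112, 0.0787]].

Step 3 — form the quadratic (x - mu)^T · Sigma^{-1} · (x - mu):
  Sigma^{-1} · (x - mu) = (0.0955, -0.1685).
  (x - mu)^T · [Sigma^{-1} · (x - mu)] = (1)·(0.0955) + (-2)·(-0.1685) = 0.4326.

Step 4 — take square root: d = √(0.4326) ≈ 0.6577.

d(x, mu) = √(0.4326) ≈ 0.6577


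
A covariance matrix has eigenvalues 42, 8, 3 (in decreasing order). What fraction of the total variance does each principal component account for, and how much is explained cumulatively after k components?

Step 1 — total variance = trace(Sigma) = Σ λ_i = 42 + 8 + 3 = 53.

Step 2 — fraction explained by component i = λ_i / Σ λ:
  PC1: 42/53 = 0.7925
  PC2: 8/53 = 0.1509
  PC3: 3/53 = 0.0566

Step 3 — cumulative fraction after k components = (λ_1 + ... + λ_k) / Σ λ:
  k = 1: 42/53 = 0.7925
  k = 2: (42 + 8)/53 = 50/53 = 0.9434
  k = 3: (42 + 8 + 3)/53 = 53/53 = 1

Summary (fraction, with percent):

explained: PC1 0.7925 (79.25%), PC2 0.1509 (15.09%), PC3 0.0566 (5.66%);  cumulative: 0.7925, 0.9434, 1


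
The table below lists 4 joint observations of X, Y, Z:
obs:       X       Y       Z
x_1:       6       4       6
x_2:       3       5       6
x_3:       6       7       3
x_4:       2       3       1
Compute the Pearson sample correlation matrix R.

Step 1 — column means:
  mean(X) = (6 + 3 + 6 + 2) / 4 = 17/4 = 4.25
  mean(Y) = (4 + 5 + 7 + 3) / 4 = 19/4 = 4.75
  mean(Z) = (6 + 6 + 3 + 1) / 4 = 16/4 = 4

Step 2 — sample variances and covariances s[i,j] = (1/(n-1)) · Σ_k (x_{k,i} - mean_i) · (x_{k,j} - mean_j), with n-1 = 3:
  s[X,X] = ((1.75)·(1.75) + (-1.25)·(-1.25) + (1.75)·(1.75) + (-2.25)·(-2.25)) / 3 = 12.75/3 = 4.25
  s[X,Y] = ((1.75)·(-0.75) + (-1.25)·(0.25) + (1.75)·(2.25) + (-2.25)·(-1.75)) / 3 = 6.25/3 = 2.0833
  s[X,Z] = ((1.75)·(2) + (-1.25)·(2) + (1.75)·(-1) + (-2.25)·(-3)) / 3 = 6/3 = 2
  s[Y,Y] = ((-0.75)·(-0.75) + (0.25)·(0.25) + (2.25)·(2.25) + (-1.75)·(-1.75)) / 3 = 8.75/3 = 2.9167
  s[Y,Z] = ((-0.75)·(2) + (0.25)·(2) + (2.25)·(-1) + (-1.75)·(-3)) / 3 = 2/3 = 0.6667
  s[Z,Z] = ((2)·(2) + (2)·(2) + (-1)·(-1) + (-3)·(-3)) / 3 = 18/3 = 6
  Sample standard deviations s_i = √(s[i,i]):
  s(X) = √(4.25) = 2.0616
  s(Y) = √(2.9167) = 1.7078
  s(Z) = √(6) = 2.4495

Step 3 — r_{ij} = s_{ij} / (s_i · s_j):
  r[X,X] = 1 (diagonal).
  r[X,Y] = 2.0833 / (2.0616 · 1.7078) = 2.0833 / 3.5208 = 0.5917
  r[X,Z] = 2 / (2.0616 · 2.4495) = 2 / 5.0498 = 0.3961
  r[Y,Y] = 1 (diagonal).
  r[Y,Z] = 0.6667 / (1.7078 · 2.4495) = 0.6667 / 4.1833 = 0.1594
  r[Z,Z] = 1 (diagonal).

R is symmetric with unit diagonal. Assembling:

R = [[1, 0.5917, 0.3961],
 [0.5917, 1, 0.1594],
 [0.3961, 0.1594, 1]]


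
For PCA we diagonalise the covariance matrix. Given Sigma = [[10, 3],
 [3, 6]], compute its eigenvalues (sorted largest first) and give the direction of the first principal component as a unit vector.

Step 1 — characteristic polynomial of 2×2 Sigma:
  det(Sigma - λI) = λ² - trace · λ + det = 0.
  trace = 10 + 6 = 16, det = 10·6 - (3)² = 51.
Step 2 — discriminant:
  Δ = trace² - 4·det = 256 - 204 = 52.
Step 3 — eigenvalues:
  λ = (trace ± √Δ)/2 = (16 ± 7.2111)/2,
  λ_1 = 11.6056,  λ_2 = 4.3944.

Step 4 — unit eigenvector for λ_1: solve (Sigma - λ_1 I)v = 0. First row:
  (10 - 11.6056)·v_x + (3)·v_y = 0, i.e. (-1.6056)·v_x + (3)·v_y = 0,
  so v ∝ (b, λ_1 - a) = (3, 1.6056) = u.
  ||u|| = √((3)² + (1.6056)²) = √(11.5778) ≈ 3.4026,
  v_1 = u/||u|| ≈ (0.8817, 0.4719) (||v_1|| = 1).

λ_1 = 11.6056,  λ_2 = 4.3944;  v_1 ≈ (0.8817, 0.4719)


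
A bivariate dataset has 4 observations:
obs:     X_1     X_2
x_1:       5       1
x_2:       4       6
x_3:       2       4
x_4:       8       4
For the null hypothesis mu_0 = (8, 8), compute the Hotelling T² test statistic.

Step 1 — sample mean vector:
  mean(X_1) = (5 + 4 + 2 + 8) / 4 = 19/4 = 4.75
  mean(X_2) = (1 + 6 + 4 + 4) / 4 = 15/4 = 3.75
  x̄ = (4.75, 3.75),  deviation x̄ - mu_0 = (4.75, 3.75) - (8, 8) = (-3.25, -4.25).

Step 2 — sample covariance matrix, S[i,j] = (1/(n-1)) · Σ_k (x_{k,i} - mean_i) · (x_{k,j} - mean_j), divisor n-1 = 3:
  S[X_1,X_1] = ((0.25)·(0.25) + (-0.75)·(-0.75) + (-2.75)·(-2.75) + (3.25)·(3.25)) / 3 = 18.75/3 = 6.25
  S[X_1,X_2] = ((0.25)·(-2.75) + (-0.75)·(2.25) + (-2.75)·(0.25) + (3.25)·(0.25)) / 3 = -2.25/3 = -0.75
  S[X_2,X_2] = ((-2.75)·(-2.75) + (2.25)·(2.25) + (0.25)·(0.25) + (0.25)·(0.25)) / 3 = 12.75/3 = 4.25
  S = [[6.25, -0.75],
 [-0.75, 4.25]].

Step 3 — invert S. det(S) = 6.25·4.25 - (-0.75)² = 26.
  S^{-1} = (1/det) · [[d, -b], [-b, a]] = [[0.1635, 0.0288],
 [0.0288, 0.2404]].

Step 4 — quadratic form (x̄ - mu_0)^T · S^{-1} · (x̄ - mu_0):
  S^{-1} · (x̄ - mu_0) = (-0.6538, -1.1154),
  (x̄ - mu_0)^T · [...] = (-3.25)·(-0.6538) + (-4.25)·(-1.1154) = 6.8654.

Step 5 — scale by n: T² = 4 · 6.8654 = 27.4615.

T² ≈ 27.4615


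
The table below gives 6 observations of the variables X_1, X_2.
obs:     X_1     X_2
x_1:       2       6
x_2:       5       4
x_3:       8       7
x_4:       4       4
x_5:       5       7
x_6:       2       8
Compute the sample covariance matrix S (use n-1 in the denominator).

Step 1 — column means:
  mean(X_1) = (2 + 5 + 8 + 4 + 5 + 2) / 6 = 26/6 = 4.3333
  mean(X_2) = (6 + 4 + 7 + 4 + 7 + 8) / 6 = 36/6 = 6

Step 2 — sample covariance S[i,j] = (1/(n-1)) · Σ_k (x_{k,i} - mean_i) · (x_{k,j} - mean_j), with n-1 = 5.
  S[X_1,X_1] = ((-2.3333)·(-2.3333) + (0.6667)·(0.6667) + (3.6667)·(3.6667) + (-0.3333)·(-0.3333) + (0.6667)·(0.6667) + (-2.3333)·(-2.3333)) / 5 = 25.3333/5 = 5.0667
  S[X_1,X_2] = ((-2.3333)·(0) + (0.6667)·(-2) + (3.6667)·(1) + (-0.3333)·(-2) + (0.6667)·(1) + (-2.3333)·(2)) / 5 = -1/5 = -0.2
  S[X_2,X_2] = ((0)·(0) + (-2)·(-2) + (1)·(1) + (-2)·(-2) + (1)·(1) + (2)·(2)) / 5 = 14/5 = 2.8

S is symmetric (S[j,i] = S[i,j]). Assembling:

S = [[5.0667, -0.2],
 [-0.2, 2.8]]


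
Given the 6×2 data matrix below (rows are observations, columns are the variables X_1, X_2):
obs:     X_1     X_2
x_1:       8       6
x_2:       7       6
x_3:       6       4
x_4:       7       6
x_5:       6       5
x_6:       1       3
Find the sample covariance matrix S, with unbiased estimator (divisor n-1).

Step 1 — column means:
  mean(X_1) = (8 + 7 + 6 + 7 + 6 + 1) / 6 = 35/6 = 5.8333
  mean(X_2) = (6 + 6 + 4 + 6 + 5 + 3) / 6 = 30/6 = 5

Step 2 — sample covariance S[i,j] = (1/(n-1)) · Σ_k (x_{k,i} - mean_i) · (x_{k,j} - mean_j), with n-1 = 5.
  S[X_1,X_1] = ((2.1667)·(2.1667) + (1.1667)·(1.1667) + (0.1667)·(0.1667) + (1.1667)·(1.1667) + (0.1667)·(0.1667) + (-4.8333)·(-4.8333)) / 5 = 30.8333/5 = 6.1667
  S[X_1,X_2] = ((2.1667)·(1) + (1.1667)·(1) + (0.1667)·(-1) + (1.1667)·(1) + (0.1667)·(0) + (-4.8333)·(-2)) / 5 = 14/5 = 2.8
  S[X_2,X_2] = ((1)·(1) + (1)·(1) + (-1)·(-1) + (1)·(1) + (0)·(0) + (-2)·(-2)) / 5 = 8/5 = 1.6

S is symmetric (S[j,i] = S[i,j]). Assembling:

S = [[6.1667, 2.8],
 [2.8, 1.6]]


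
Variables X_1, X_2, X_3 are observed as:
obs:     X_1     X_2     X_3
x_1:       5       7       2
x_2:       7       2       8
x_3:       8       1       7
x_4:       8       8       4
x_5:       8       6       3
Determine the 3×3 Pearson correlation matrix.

Step 1 — column means:
  mean(X_1) = (5 + 7 + 8 + 8 + 8) / 5 = 36/5 = 7.2
  mean(X_2) = (7 + 2 + 1 + 8 + 6) / 5 = 24/5 = 4.8
  mean(X_3) = (2 + 8 + 7 + 4 + 3) / 5 = 24/5 = 4.8

Step 2 — sample variances and covariances s[i,j] = (1/(n-1)) · Σ_k (x_{k,i} - mean_i) · (x_{k,j} - mean_j), with n-1 = 4:
  s[X_1,X_1] = ((-2.2)·(-2.2) + (-0.2)·(-0.2) + (0.8)·(0.8) + (0.8)·(0.8) + (0.8)·(0.8)) / 4 = 6.8/4 = 1.7
  s[X_1,X_2] = ((-2.2)·(2.2) + (-0.2)·(-2.8) + (0.8)·(-3.8) + (0.8)·(3.2) + (0.8)·(1.2)) / 4 = -3.8/4 = -0.95
  s[X_1,X_3] = ((-2.2)·(-2.8) + (-0.2)·(3.2) + (0.8)·(2.2) + (0.8)·(-0.8) + (0.8)·(-1.8)) / 4 = 5.2/4 = 1.3
  s[X_2,X_2] = ((2.2)·(2.2) + (-2.8)·(-2.8) + (-3.8)·(-3.8) + (3.2)·(3.2) + (1.2)·(1.2)) / 4 = 38.8/4 = 9.7
  s[X_2,X_3] = ((2.2)·(-2.8) + (-2.8)·(3.2) + (-3.8)·(2.2) + (3.2)·(-0.8) + (1.2)·(-1.8)) / 4 = -28.2/4 = -7.05
  s[X_3,X_3] = ((-2.8)·(-2.8) + (3.2)·(3.2) + (2.2)·(2.2) + (-0.8)·(-0.8) + (-1.8)·(-1.8)) / 4 = 26.8/4 = 6.7
  Sample standard deviations s_i = √(s[i,i]):
  s(X_1) = √(1.7) = 1.3038
  s(X_2) = √(9.7) = 3.1145
  s(X_3) = √(6.7) = 2.5884

Step 3 — r_{ij} = s_{ij} / (s_i · s_j):
  r[X_1,X_1] = 1 (diagonal).
  r[X_1,X_2] = -0.95 / (1.3038 · 3.1145) = -0.95 / 4.0608 = -0.2339
  r[X_1,X_3] = 1.3 / (1.3038 · 2.5884) = 1.3 / 3.3749 = 0.3852
  r[X_2,X_2] = 1 (diagonal).
  r[X_2,X_3] = -7.05 / (3.1145 · 2.5884) = -7.05 / 8.0616 = -0.8745
  r[X_3,X_3] = 1 (diagonal).

R is symmetric with unit diagonal. Assembling:

R = [[1, -0.2339, 0.3852],
 [-0.2339, 1, -0.8745],
 [0.3852, -0.8745, 1]]


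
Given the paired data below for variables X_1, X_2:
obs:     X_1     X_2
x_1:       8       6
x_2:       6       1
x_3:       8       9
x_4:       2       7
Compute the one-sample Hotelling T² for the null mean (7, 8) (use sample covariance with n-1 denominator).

Step 1 — sample mean vector:
  mean(X_1) = (8 + 6 + 8 + 2) / 4 = 24/4 = 6
  mean(X_2) = (6 + 1 + 9 + 7) / 4 = 23/4 = 5.75
  x̄ = (6, 5.75),  deviation x̄ - mu_0 = (6, 5.75) - (7, 8) = (-1, -2.25).

Step 2 — sample covariance matrix, S[i,j] = (1/(n-1)) · Σ_k (x_{k,i} - mean_i) · (x_{k,j} - mean_j), divisor n-1 = 3:
  S[X_1,X_1] = ((2)·(2) + (0)·(0) + (2)·(2) + (-4)·(-4)) / 3 = 24/3 = 8
  S[X_1,X_2] = ((2)·(0.25) + (0)·(-4.75) + (2)·(3.25) + (-4)·(1.25)) / 3 = 2/3 = 0.6667
  S[X_2,X_2] = ((0.25)·(0.25) + (-4.75)·(-4.75) + (3.25)·(3.25) + (1.25)·(1.25)) / 3 = 34.75/3 = 11.5833
  S = [[8, 0.6667],
 [0.6667, 11.5833]].

Step 3 — invert S. det(S) = 8·11.5833 - (0.6667)² = 92.2222.
  S^{-1} = (1/det) · [[d, -b], [-b, a]] = [[0.1256, -0.0072],
 [-0.0072, 0.0867]].

Step 4 — quadratic form (x̄ - mu_0)^T · S^{-1} · (x̄ - mu_0):
  S^{-1} · (x̄ - mu_0) = (-0.1093, -0.188),
  (x̄ - mu_0)^T · [...] = (-1)·(-0.1093) + (-2.25)·(-0.188) = 0.5322.

Step 5 — scale by n: T² = 4 · 0.5322 = 2.1289.

T² ≈ 2.1289


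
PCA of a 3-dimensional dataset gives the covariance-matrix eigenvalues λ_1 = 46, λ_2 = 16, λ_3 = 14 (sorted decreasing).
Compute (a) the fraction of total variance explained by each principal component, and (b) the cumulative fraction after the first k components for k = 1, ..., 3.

Step 1 — total variance = trace(Sigma) = Σ λ_i = 46 + 16 + 14 = 76.

Step 2 — fraction explained by component i = λ_i / Σ λ:
  PC1: 46/76 = 0.6053
  PC2: 16/76 = 0.2105
  PC3: 14/76 = 0.1842

Step 3 — cumulative fraction after k components = (λ_1 + ... + λ_k) / Σ λ:
  k = 1: 46/76 = 0.6053
  k = 2: (46 + 16)/76 = 62/76 = 0.8158
  k = 3: (46 + 16 + 14)/76 = 76/76 = 1

Summary (fraction, with percent):

explained: PC1 0.6053 (60.53%), PC2 0.2105 (21.05%), PC3 0.1842 (18.42%);  cumulative: 0.6053, 0.8158, 1


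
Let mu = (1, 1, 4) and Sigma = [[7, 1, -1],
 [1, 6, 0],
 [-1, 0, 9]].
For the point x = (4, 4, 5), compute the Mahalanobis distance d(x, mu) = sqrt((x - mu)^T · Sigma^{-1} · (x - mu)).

Step 1 — centre the observation: (x - mu) = (3, 3, 1).

Step 2 — invert Sigma (cofactor / det for 3×3, or solve directly):
  Sigma^{-1} = [[0.1488, -0.0248, 0.0165],
 [-0.0248, 0.1708, -0.0028],
 [0.0165, -0.0028, 0.1129]].

Step 3 — form the quadratic (x - mu)^T · Sigma^{-1} · (x - mu):
  Sigma^{-1} · (x - mu) = (0.3884, 0.4353, 0.1543).
  (x - mu)^T · [Sigma^{-1} · (x - mu)] = (3)·(0.3884) + (3)·(0.4353) + (1)·(0.1543) = 2.6253.

Step 4 — take square root: d = √(2.6253) ≈ 1.6203.

d(x, mu) = √(2.6253) ≈ 1.6203


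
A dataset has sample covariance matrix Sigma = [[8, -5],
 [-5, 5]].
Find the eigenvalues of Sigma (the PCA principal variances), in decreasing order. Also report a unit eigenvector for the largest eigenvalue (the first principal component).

Step 1 — characteristic polynomial of 2×2 Sigma:
  det(Sigma - λI) = λ² - trace · λ + det = 0.
  trace = 8 + 5 = 13, det = 8·5 - (-5)² = 15.
Step 2 — discriminant:
  Δ = trace² - 4·det = 169 - 60 = 109.
Step 3 — eigenvalues:
  λ = (trace ± √Δ)/2 = (13 ± 10.4403)/2,
  λ_1 = 11.7202,  λ_2 = 1.2798.

Step 4 — unit eigenvector for λ_1: solve (Sigma - λ_1 I)v = 0. First row:
  (8 - 11.7202)·v_x + (-5)·v_y = 0, i.e. (-3.7202)·v_x + (-5)·v_y = 0,
  so v ∝ (b, λ_1 - a) = (-5, 3.7202); multiply by -1 so the first entry is positive: u = (5, -3.7202).
  ||u|| = √((5)² + (-3.7202)²) = √(38.8395) ≈ 6.2321,
  v_1 = u/||u|| ≈ (0.8023, -0.5969) (||v_1|| = 1).

λ_1 = 11.7202,  λ_2 = 1.2798;  v_1 ≈ (0.8023, -0.5969)


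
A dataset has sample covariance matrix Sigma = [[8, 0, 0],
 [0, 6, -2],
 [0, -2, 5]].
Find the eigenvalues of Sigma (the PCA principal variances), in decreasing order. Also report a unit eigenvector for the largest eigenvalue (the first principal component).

Step 1 — characteristic polynomial p(λ) = det(λI - Sigma) = λ³ - tr·λ² + c_1·λ - det, where tr = trace, c_1 = sum of the principal 2×2 minors, det = det(Sigma):
  tr = 8 + 6 + 5 = 19,
  c_1 = (8·6 - (0)²) + (8·5 - (0)²) + (6·5 - (-2)²) = 48 + 40 + 26 = 114,
  det = 8·(6·5 - (-2)²) - (0)·((0)·5 - (-2)·(0)) + (0)·((0)·(-2) - 6·(0)) = 8·(26) - (0)·(0) + (0)·(0) = 208.
  So p(λ) = λ³ - 19λ² + 114λ - 208.
Step 2 — look for an integer root (rational root theorem: any rational root is an integer divisor of 208). Testing λ = 8:
  p(8) = 512 - 1216 + 912 - 208 = 0  ✓
  Dividing out (λ - 8): p(λ) = (λ - 8)(λ² - 11λ + 26).
Step 3 — remaining eigenvalues from the quadratic λ² - 11λ + 26 = 0:
  Δ = 11² - 4·26 = 121 - 104 = 17,  λ = (11 ± √17)/2 = (11 ± 4.1231)/2 ≈ 7.5616 or 3.4384.
  Sorted: λ_1 = 8,  λ_2 = 7.5616,  λ_3 = 3.4384  (check: sum = 19 = tr ✓).

Step 4 — unit eigenvector for λ_1 = 8: v spans the null space of (Sigma - λ_1 I), whose rows are
  r_1 = (0, 0, 0),  r_2 = (0, -2, -2),  r_3 = (0, -2, -3).
  v is orthogonal to every row, so take v ∝ r_2 × r_3 = ((-2)·(-3) - (-2)·(-2), (-2)·(0) - (0)·(-3), (0)·(-2) - (-2)·(0)) = (2, 0, 0).
  Rescale (divide by 2): u = (1, 0, 0).
  ||u|| = √((1)² + (0)² + (0)²) = √(1) = 1,  v_1 = u/||u|| ≈ (1, 0, 0) (||v_1|| = 1).

λ_1 = 8,  λ_2 = 7.5616,  λ_3 = 3.4384;  v_1 ≈ (1, 0, 0)


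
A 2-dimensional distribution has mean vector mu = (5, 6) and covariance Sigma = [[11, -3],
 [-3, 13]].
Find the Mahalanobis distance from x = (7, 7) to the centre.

Step 1 — centre the observation: (x - mu) = (2, 1).

Step 2 — invert Sigma. det(Sigma) = 11·13 - (-3)² = 134.
  Sigma^{-1} = (1/det) · [[d, -b], [-b, a]] = [[0.097, 0.0224],
 [0.0224, 0.0821]].

Step 3 — form the quadratic (x - mu)^T · Sigma^{-1} · (x - mu):
  Sigma^{-1} · (x - mu) = (0.2164, 0.1269).
  (x - mu)^T · [Sigma^{-1} · (x - mu)] = (2)·(0.2164) + (1)·(0.1269) = 0.5597.

Step 4 — take square root: d = √(0.5597) ≈ 0.7481.

d(x, mu) = √(0.5597) ≈ 0.7481


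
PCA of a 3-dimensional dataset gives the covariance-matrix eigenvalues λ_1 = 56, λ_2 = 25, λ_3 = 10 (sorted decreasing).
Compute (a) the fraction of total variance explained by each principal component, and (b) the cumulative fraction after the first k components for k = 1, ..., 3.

Step 1 — total variance = trace(Sigma) = Σ λ_i = 56 + 25 + 10 = 91.

Step 2 — fraction explained by component i = λ_i / Σ λ:
  PC1: 56/91 = 0.6154
  PC2: 25/91 = 0.2747
  PC3: 10/91 = 0.1099

Step 3 — cumulative fraction after k components = (λ_1 + ... + λ_k) / Σ λ:
  k = 1: 56/91 = 0.6154
  k = 2: (56 + 25)/91 = 81/91 = 0.8901
  k = 3: (56 + 25 + 10)/91 = 91/91 = 1

Summary (fraction, with percent):

explained: PC1 0.6154 (61.54%), PC2 0.2747 (27.47%), PC3 0.1099 (10.99%);  cumulative: 0.6154, 0.8901, 1


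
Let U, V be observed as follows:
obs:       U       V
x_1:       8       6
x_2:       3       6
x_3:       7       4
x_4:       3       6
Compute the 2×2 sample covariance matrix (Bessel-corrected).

Step 1 — column means:
  mean(U) = (8 + 3 + 7 + 3) / 4 = 21/4 = 5.25
  mean(V) = (6 + 6 + 4 + 6) / 4 = 22/4 = 5.5

Step 2 — sample covariance S[i,j] = (1/(n-1)) · Σ_k (x_{k,i} - mean_i) · (x_{k,j} - mean_j), with n-1 = 3.
  S[U,U] = ((2.75)·(2.75) + (-2.25)·(-2.25) + (1.75)·(1.75) + (-2.25)·(-2.25)) / 3 = 20.75/3 = 6.9167
  S[U,V] = ((2.75)·(0.5) + (-2.25)·(0.5) + (1.75)·(-1.5) + (-2.25)·(0.5)) / 3 = -3.5/3 = -1.1667
  S[V,V] = ((0.5)·(0.5) + (0.5)·(0.5) + (-1.5)·(-1.5) + (0.5)·(0.5)) / 3 = 3/3 = 1

S is symmetric (S[j,i] = S[i,j]). Assembling:

S = [[6.9167, -1.1667],
 [-1.1667, 1]]


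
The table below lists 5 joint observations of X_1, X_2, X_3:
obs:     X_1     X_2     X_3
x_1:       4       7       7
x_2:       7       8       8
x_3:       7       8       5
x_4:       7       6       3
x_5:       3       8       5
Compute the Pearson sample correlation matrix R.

Step 1 — column means:
  mean(X_1) = (4 + 7 + 7 + 7 + 3) / 5 = 28/5 = 5.6
  mean(X_2) = (7 + 8 + 8 + 6 + 8) / 5 = 37/5 = 7.4
  mean(X_3) = (7 + 8 + 5 + 3 + 5) / 5 = 28/5 = 5.6

Step 2 — sample variances and covariances s[i,j] = (1/(n-1)) · Σ_k (x_{k,i} - mean_i) · (x_{k,j} - mean_j), with n-1 = 4:
  s[X_1,X_1] = ((-1.6)·(-1.6) + (1.4)·(1.4) + (1.4)·(1.4) + (1.4)·(1.4) + (-2.6)·(-2.6)) / 4 = 15.2/4 = 3.8
  s[X_1,X_2] = ((-1.6)·(-0.4) + (1.4)·(0.6) + (1.4)·(0.6) + (1.4)·(-1.4) + (-2.6)·(0.6)) / 4 = -1.2/4 = -0.3
  s[X_1,X_3] = ((-1.6)·(1.4) + (1.4)·(2.4) + (1.4)·(-0.6) + (1.4)·(-2.6) + (-2.6)·(-0.6)) / 4 = -1.8/4 = -0.45
  s[X_2,X_2] = ((-0.4)·(-0.4) + (0.6)·(0.6) + (0.6)·(0.6) + (-1.4)·(-1.4) + (0.6)·(0.6)) / 4 = 3.2/4 = 0.8
  s[X_2,X_3] = ((-0.4)·(1.4) + (0.6)·(2.4) + (0.6)·(-0.6) + (-1.4)·(-2.6) + (0.6)·(-0.6)) / 4 = 3.8/4 = 0.95
  s[X_3,X_3] = ((1.4)·(1.4) + (2.4)·(2.4) + (-0.6)·(-0.6) + (-2.6)·(-2.6) + (-0.6)·(-0.6)) / 4 = 15.2/4 = 3.8
  Sample standard deviations s_i = √(s[i,i]):
  s(X_1) = √(3.8) = 1.9494
  s(X_2) = √(0.8) = 0.8944
  s(X_3) = √(3.8) = 1.9494

Step 3 — r_{ij} = s_{ij} / (s_i · s_j):
  r[X_1,X_1] = 1 (diagonal).
  r[X_1,X_2] = -0.3 / (1.9494 · 0.8944) = -0.3 / 1.7436 = -0.1721
  r[X_1,X_3] = -0.45 / (1.9494 · 1.9494) = -0.45 / 3.8 = -0.1184
  r[X_2,X_2] = 1 (diagonal).
  r[X_2,X_3] = 0.95 / (0.8944 · 1.9494) = 0.95 / 1.7436 = 0.5449
  r[X_3,X_3] = 1 (diagonal).

R is symmetric with unit diagonal. Assembling:

R = [[1, -0.1721, -0.1184],
 [-0.1721, 1, 0.5449],
 [-0.1184, 0.5449, 1]]


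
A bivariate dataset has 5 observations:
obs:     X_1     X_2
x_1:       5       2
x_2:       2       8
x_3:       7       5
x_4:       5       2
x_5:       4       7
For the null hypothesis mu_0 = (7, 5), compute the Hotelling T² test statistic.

Step 1 — sample mean vector:
  mean(X_1) = (5 + 2 + 7 + 5 + 4) / 5 = 23/5 = 4.6
  mean(X_2) = (2 + 8 + 5 + 2 + 7) / 5 = 24/5 = 4.8
  x̄ = (4.6, 4.8),  deviation x̄ - mu_0 = (4.6, 4.8) - (7, 5) = (-2.4, -0.2).

Step 2 — sample covariance matrix, S[i,j] = (1/(n-1)) · Σ_k (x_{k,i} - mean_i) · (x_{k,j} - mean_j), divisor n-1 = 4:
  S[X_1,X_1] = ((0.4)·(0.4) + (-2.6)·(-2.6) + (2.4)·(2.4) + (0.4)·(0.4) + (-0.6)·(-0.6)) / 4 = 13.2/4 = 3.3
  S[X_1,X_2] = ((0.4)·(-2.8) + (-2.6)·(3.2) + (2.4)·(0.2) + (0.4)·(-2.8) + (-0.6)·(2.2)) / 4 = -11.4/4 = -2.85
  S[X_2,X_2] = ((-2.8)·(-2.8) + (3.2)·(3.2) + (0.2)·(0.2) + (-2.8)·(-2.8) + (2.2)·(2.2)) / 4 = 30.8/4 = 7.7
  S = [[3.3, -2.85],
 [-2.85, 7.7]].

Step 3 — invert S. det(S) = 3.3·7.7 - (-2.85)² = 17.2875.
  S^{-1} = (1/det) · [[d, -b], [-b, a]] = [[0.4454, 0.1649],
 [0.1649, 0.1909]].

Step 4 — quadratic form (x̄ - mu_0)^T · S^{-1} · (x̄ - mu_0):
  S^{-1} · (x̄ - mu_0) = (-1.102, -0.4338),
  (x̄ - mu_0)^T · [...] = (-2.4)·(-1.102) + (-0.2)·(-0.4338) = 2.7315.

Step 5 — scale by n: T² = 5 · 2.7315 = 13.6573.

T² ≈ 13.6573


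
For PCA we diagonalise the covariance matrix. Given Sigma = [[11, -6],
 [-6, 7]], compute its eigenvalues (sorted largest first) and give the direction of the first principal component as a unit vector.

Step 1 — characteristic polynomial of 2×2 Sigma:
  det(Sigma - λI) = λ² - trace · λ + det = 0.
  trace = 11 + 7 = 18, det = 11·7 - (-6)² = 41.
Step 2 — discriminant:
  Δ = trace² - 4·det = 324 - 164 = 160.
Step 3 — eigenvalues:
  λ = (trace ± √Δ)/2 = (18 ± 12.6491)/2,
  λ_1 = 15.3246,  λ_2 = 2.6754.

Step 4 — unit eigenvector for λ_1: solve (Sigma - λ_1 I)v = 0. First row:
  (11 - 15.3246)·v_x + (-6)·v_y = 0, i.e. (-4.3246)·v_x + (-6)·v_y = 0,
  so v ∝ (b, λ_1 - a) = (-6, 4.3246); multiply by -1 so the first entry is positive: u = (6, -4.3246).
  ||u|| = √((6)² + (-4.3246)²) = √(54.7018) ≈ 7.3961,
  v_1 = u/||u|| ≈ (0.8112, -0.5847) (||v_1|| = 1).

λ_1 = 15.3246,  λ_2 = 2.6754;  v_1 ≈ (0.8112, -0.5847)


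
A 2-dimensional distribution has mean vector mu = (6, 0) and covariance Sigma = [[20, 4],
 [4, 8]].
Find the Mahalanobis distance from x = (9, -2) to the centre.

Step 1 — centre the observation: (x - mu) = (3, -2).

Step 2 — invert Sigma. det(Sigma) = 20·8 - (4)² = 144.
  Sigma^{-1} = (1/det) · [[d, -b], [-b, a]] = [[0.0556, -0.0278],
 [-0.0278, 0.1389]].

Step 3 — form the quadratic (x - mu)^T · Sigma^{-1} · (x - mu):
  Sigma^{-1} · (x - mu) = (0.2222, -0.3611).
  (x - mu)^T · [Sigma^{-1} · (x - mu)] = (3)·(0.2222) + (-2)·(-0.3611) = 1.3889.

Step 4 — take square root: d = √(1.3889) ≈ 1.1785.

d(x, mu) = √(1.3889) ≈ 1.1785


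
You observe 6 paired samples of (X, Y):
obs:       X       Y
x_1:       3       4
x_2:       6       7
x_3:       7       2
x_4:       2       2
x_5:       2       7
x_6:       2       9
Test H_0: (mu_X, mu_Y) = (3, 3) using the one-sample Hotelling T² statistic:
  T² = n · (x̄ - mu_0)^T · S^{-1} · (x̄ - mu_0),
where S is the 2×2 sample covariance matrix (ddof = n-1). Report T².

Step 1 — sample mean vector:
  mean(X) = (3 + 6 + 7 + 2 + 2 + 2) / 6 = 22/6 = 3.6667
  mean(Y) = (4 + 7 + 2 + 2 + 7 + 9) / 6 = 31/6 = 5.1667
  x̄ = (3.6667, 5.1667),  deviation x̄ - mu_0 = (3.6667, 5.1667) - (3, 3) = (0.6667, 2.1667).

Step 2 — sample covariance matrix, S[i,j] = (1/(n-1)) · Σ_k (x_{k,i} - mean_i) · (x_{k,j} - mean_j), divisor n-1 = 5:
  S[X,X] = ((-0.6667)·(-0.6667) + (2.3333)·(2.3333) + (3.3333)·(3.3333) + (-1.6667)·(-1.6667) + (-1.6667)·(-1.6667) + (-1.6667)·(-1.6667)) / 5 = 25.3333/5 = 5.0667
  S[X,Y] = ((-0.6667)·(-1.1667) + (2.3333)·(1.8333) + (3.3333)·(-3.1667) + (-1.6667)·(-3.1667) + (-1.6667)·(1.8333) + (-1.6667)·(3.8333)) / 5 = -9.6667/5 = -1.9333
  S[Y,Y] = ((-1.1667)·(-1.1667) + (1.8333)·(1.8333) + (-3.1667)·(-3.1667) + (-3.1667)·(-3.1667) + (1.8333)·(1.8333) + (3.8333)·(3.8333)) / 5 = 42.8333/5 = 8.5667
  S = [[5.0667, -1.9333],
 [-1.9333, 8.5667]].

Step 3 — invert S. det(S) = 5.0667·8.5667 - (-1.9333)² = 39.6667.
  S^{-1} = (1/det) · [[d, -b], [-b, a]] = [[0.216, 0.0487],
 [0.0487, 0.1277]].

Step 4 — quadratic form (x̄ - mu_0)^T · S^{-1} · (x̄ - mu_0):
  S^{-1} · (x̄ - mu_0) = (0.2496, 0.3092),
  (x̄ - mu_0)^T · [...] = (0.6667)·(0.2496) + (2.1667)·(0.3092) = 0.8364.

Step 5 — scale by n: T² = 6 · 0.8364 = 5.0185.

T² ≈ 5.0185


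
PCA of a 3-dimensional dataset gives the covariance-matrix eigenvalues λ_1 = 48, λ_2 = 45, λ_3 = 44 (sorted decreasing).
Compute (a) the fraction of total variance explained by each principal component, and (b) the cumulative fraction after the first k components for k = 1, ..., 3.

Step 1 — total variance = trace(Sigma) = Σ λ_i = 48 + 45 + 44 = 137.

Step 2 — fraction explained by component i = λ_i / Σ λ:
  PC1: 48/137 = 0.3504
  PC2: 45/137 = 0.3285
  PC3: 44/137 = 0.3212

Step 3 — cumulative fraction after k components = (λ_1 + ... + λ_k) / Σ λ:
  k = 1: 48/137 = 0.3504
  k = 2: (48 + 45)/137 = 93/137 = 0.6788
  k = 3: (48 + 45 + 44)/137 = 137/137 = 1

Summary (fraction, with percent):

explained: PC1 0.3504 (35.04%), PC2 0.3285 (32.85%), PC3 0.3212 (32.12%);  cumulative: 0.3504, 0.6788, 1


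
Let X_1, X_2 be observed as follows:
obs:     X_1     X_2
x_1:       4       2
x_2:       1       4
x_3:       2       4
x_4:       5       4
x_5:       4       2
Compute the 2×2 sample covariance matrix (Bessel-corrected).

Step 1 — column means:
  mean(X_1) = (4 + 1 + 2 + 5 + 4) / 5 = 16/5 = 3.2
  mean(X_2) = (2 + 4 + 4 + 4 + 2) / 5 = 16/5 = 3.2

Step 2 — sample covariance S[i,j] = (1/(n-1)) · Σ_k (x_{k,i} - mean_i) · (x_{k,j} - mean_j), with n-1 = 4.
  S[X_1,X_1] = ((0.8)·(0.8) + (-2.2)·(-2.2) + (-1.2)·(-1.2) + (1.8)·(1.8) + (0.8)·(0.8)) / 4 = 10.8/4 = 2.7
  S[X_1,X_2] = ((0.8)·(-1.2) + (-2.2)·(0.8) + (-1.2)·(0.8) + (1.8)·(0.8) + (0.8)·(-1.2)) / 4 = -3.2/4 = -0.8
  S[X_2,X_2] = ((-1.2)·(-1.2) + (0.8)·(0.8) + (0.8)·(0.8) + (0.8)·(0.8) + (-1.2)·(-1.2)) / 4 = 4.8/4 = 1.2

S is symmetric (S[j,i] = S[i,j]). Assembling:

S = [[2.7, -0.8],
 [-0.8, 1.2]]


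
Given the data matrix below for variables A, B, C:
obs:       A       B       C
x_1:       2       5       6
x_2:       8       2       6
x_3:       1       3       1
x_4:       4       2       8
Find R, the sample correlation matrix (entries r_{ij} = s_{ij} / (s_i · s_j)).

Step 1 — column means:
  mean(A) = (2 + 8 + 1 + 4) / 4 = 15/4 = 3.75
  mean(B) = (5 + 2 + 3 + 2) / 4 = 12/4 = 3
  mean(C) = (6 + 6 + 1 + 8) / 4 = 21/4 = 5.25

Step 2 — sample variances and covariances s[i,j] = (1/(n-1)) · Σ_k (x_{k,i} - mean_i) · (x_{k,j} - mean_j), with n-1 = 3:
  s[A,A] = ((-1.75)·(-1.75) + (4.25)·(4.25) + (-2.75)·(-2.75) + (0.25)·(0.25)) / 3 = 28.75/3 = 9.5833
  s[A,B] = ((-1.75)·(2) + (4.25)·(-1) + (-2.75)·(0) + (0.25)·(-1)) / 3 = -8/3 = -2.6667
  s[A,C] = ((-1.75)·(0.75) + (4.25)·(0.75) + (-2.75)·(-4.25) + (0.25)·(2.75)) / 3 = 14.25/3 = 4.75
  s[B,B] = ((2)·(2) + (-1)·(-1) + (0)·(0) + (-1)·(-1)) / 3 = 6/3 = 2
  s[B,C] = ((2)·(0.75) + (-1)·(0.75) + (0)·(-4.25) + (-1)·(2.75)) / 3 = -2/3 = -0.6667
  s[C,C] = ((0.75)·(0.75) + (0.75)·(0.75) + (-4.25)·(-4.25) + (2.75)·(2.75)) / 3 = 26.75/3 = 8.9167
  Sample standard deviations s_i = √(s[i,i]):
  s(A) = √(9.5833) = 3.0957
  s(B) = √(2) = 1.4142
  s(C) = √(8.9167) = 2.9861

Step 3 — r_{ij} = s_{ij} / (s_i · s_j):
  r[A,A] = 1 (diagonal).
  r[A,B] = -2.6667 / (3.0957 · 1.4142) = -2.6667 / 4.378 = -0.6091
  r[A,C] = 4.75 / (3.0957 · 2.9861) = 4.75 / 9.244 = 0.5138
  r[B,B] = 1 (diagonal).
  r[B,C] = -0.6667 / (1.4142 · 2.9861) = -0.6667 / 4.223 = -0.1579
  r[C,C] = 1 (diagonal).

R is symmetric with unit diagonal. Assembling:

R = [[1, -0.6091, 0.5138],
 [-0.6091, 1, -0.1579],
 [0.5138, -0.1579, 1]]


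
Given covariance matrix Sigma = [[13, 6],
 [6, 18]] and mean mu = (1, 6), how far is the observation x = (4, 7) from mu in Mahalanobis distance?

Step 1 — centre the observation: (x - mu) = (3, 1).

Step 2 — invert Sigma. det(Sigma) = 13·18 - (6)² = 198.
  Sigma^{-1} = (1/det) · [[d, -b], [-b, a]] = [[0.0909, -0.0303],
 [-0.0303, 0.0657]].

Step 3 — form the quadratic (x - mu)^T · Sigma^{-1} · (x - mu):
  Sigma^{-1} · (x - mu) = (0.2424, -0.0253).
  (x - mu)^T · [Sigma^{-1} · (x - mu)] = (3)·(0.2424) + (1)·(-0.0253) = 0.702.

Step 4 — take square root: d = √(0.702) ≈ 0.8379.

d(x, mu) = √(0.702) ≈ 0.8379


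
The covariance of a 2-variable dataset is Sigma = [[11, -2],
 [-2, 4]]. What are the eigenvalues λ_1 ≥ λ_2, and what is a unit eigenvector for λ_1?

Step 1 — characteristic polynomial of 2×2 Sigma:
  det(Sigma - λI) = λ² - trace · λ + det = 0.
  trace = 11 + 4 = 15, det = 11·4 - (-2)² = 40.
Step 2 — discriminant:
  Δ = trace² - 4·det = 225 - 160 = 65.
Step 3 — eigenvalues:
  λ = (trace ± √Δ)/2 = (15 ± 8.0623)/2,
  λ_1 = 11.5311,  λ_2 = 3.4689.

Step 4 — unit eigenvector for λ_1: solve (Sigma - λ_1 I)v = 0. First row:
  (11 - 11.5311)·v_x + (-2)·v_y = 0, i.e. (-0.5311)·v_x + (-2)·v_y = 0,
  so v ∝ (b, λ_1 - a) = (-2, 0.5311); multiply by -1 so the first entry is positive: u = (2, -0.5311).
  ||u|| = √((2)² + (-0.5311)²) = √(4.2821) ≈ 2.0693,
  v_1 = u/||u|| ≈ (0.9665, -0.2567) (||v_1|| = 1).

λ_1 = 11.5311,  λ_2 = 3.4689;  v_1 ≈ (0.9665, -0.2567)


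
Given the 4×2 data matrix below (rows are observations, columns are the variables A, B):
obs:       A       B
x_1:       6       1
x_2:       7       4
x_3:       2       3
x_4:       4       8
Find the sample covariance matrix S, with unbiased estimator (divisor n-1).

Step 1 — column means:
  mean(A) = (6 + 7 + 2 + 4) / 4 = 19/4 = 4.75
  mean(B) = (1 + 4 + 3 + 8) / 4 = 16/4 = 4

Step 2 — sample covariance S[i,j] = (1/(n-1)) · Σ_k (x_{k,i} - mean_i) · (x_{k,j} - mean_j), with n-1 = 3.
  S[A,A] = ((1.25)·(1.25) + (2.25)·(2.25) + (-2.75)·(-2.75) + (-0.75)·(-0.75)) / 3 = 14.75/3 = 4.9167
  S[A,B] = ((1.25)·(-3) + (2.25)·(0) + (-2.75)·(-1) + (-0.75)·(4)) / 3 = -4/3 = -1.3333
  S[B,B] = ((-3)·(-3) + (0)·(0) + (-1)·(-1) + (4)·(4)) / 3 = 26/3 = 8.6667

S is symmetric (S[j,i] = S[i,j]). Assembling:

S = [[4.9167, -1.3333],
 [-1.3333, 8.6667]]


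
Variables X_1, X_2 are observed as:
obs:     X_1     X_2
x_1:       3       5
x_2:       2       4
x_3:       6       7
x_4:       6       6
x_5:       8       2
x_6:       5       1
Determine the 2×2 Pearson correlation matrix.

Step 1 — column means:
  mean(X_1) = (3 + 2 + 6 + 6 + 8 + 5) / 6 = 30/6 = 5
  mean(X_2) = (5 + 4 + 7 + 6 + 2 + 1) / 6 = 25/6 = 4.1667

Step 2 — sample variances and covariances s[i,j] = (1/(n-1)) · Σ_k (x_{k,i} - mean_i) · (x_{k,j} - mean_j), with n-1 = 5:
  s[X_1,X_1] = ((-2)·(-2) + (-3)·(-3) + (1)·(1) + (1)·(1) + (3)·(3) + (0)·(0)) / 5 = 24/5 = 4.8
  s[X_1,X_2] = ((-2)·(0.8333) + (-3)·(-0.1667) + (1)·(2.8333) + (1)·(1.8333) + (3)·(-2.1667) + (0)·(-3.1667)) / 5 = -3/5 = -0.6
  s[X_2,X_2] = ((0.8333)·(0.8333) + (-0.1667)·(-0.1667) + (2.8333)·(2.8333) + (1.8333)·(1.8333) + (-2.1667)·(-2.1667) + (-3.1667)·(-3.1667)) / 5 = 26.8333/5 = 5.3667
  Sample standard deviations s_i = √(s[i,i]):
  s(X_1) = √(4.8) = 2.1909
  s(X_2) = √(5.3667) = 2.3166

Step 3 — r_{ij} = s_{ij} / (s_i · s_j):
  r[X_1,X_1] = 1 (diagonal).
  r[X_1,X_2] = -0.6 / (2.1909 · 2.3166) = -0.6 / 5.0754 = -0.1182
  r[X_2,X_2] = 1 (diagonal).

R is symmetric with unit diagonal. Assembling:

R = [[1, -0.1182],
 [-0.1182, 1]]


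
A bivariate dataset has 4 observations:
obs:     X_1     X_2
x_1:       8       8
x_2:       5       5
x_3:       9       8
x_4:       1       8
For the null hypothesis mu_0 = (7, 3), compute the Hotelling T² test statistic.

Step 1 — sample mean vector:
  mean(X_1) = (8 + 5 + 9 + 1) / 4 = 23/4 = 5.75
  mean(X_2) = (8 + 5 + 8 + 8) / 4 = 29/4 = 7.25
  x̄ = (5.75, 7.25),  deviation x̄ - mu_0 = (5.75, 7.25) - (7, 3) = (-1.25, 4.25).

Step 2 — sample covariance matrix, S[i,j] = (1/(n-1)) · Σ_k (x_{k,i} - mean_i) · (x_{k,j} - mean_j), divisor n-1 = 3:
  S[X_1,X_1] = ((2.25)·(2.25) + (-0.75)·(-0.75) + (3.25)·(3.25) + (-4.75)·(-4.75)) / 3 = 38.75/3 = 12.9167
  S[X_1,X_2] = ((2.25)·(0.75) + (-0.75)·(-2.25) + (3.25)·(0.75) + (-4.75)·(0.75)) / 3 = 2.25/3 = 0.75
  S[X_2,X_2] = ((0.75)·(0.75) + (-2.25)·(-2.25) + (0.75)·(0.75) + (0.75)·(0.75)) / 3 = 6.75/3 = 2.25
  S = [[12.9167, 0.75],
 [0.75, 2.25]].

Step 3 — invert S. det(S) = 12.9167·2.25 - (0.75)² = 28.5.
  S^{-1} = (1/det) · [[d, -b], [-b, a]] = [[0.0789, -0.0263],
 [-0.0263, 0.4532]].

Step 4 — quadratic form (x̄ - mu_0)^T · S^{-1} · (x̄ - mu_0):
  S^{-1} · (x̄ - mu_0) = (-0.2105, 1.9591),
  (x̄ - mu_0)^T · [...] = (-1.25)·(-0.2105) + (4.25)·(1.9591) = 8.5892.

Step 5 — scale by n: T² = 4 · 8.5892 = 34.3567.

T² ≈ 34.3567


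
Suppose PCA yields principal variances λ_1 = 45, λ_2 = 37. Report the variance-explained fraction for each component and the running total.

Step 1 — total variance = trace(Sigma) = Σ λ_i = 45 + 37 = 82.

Step 2 — fraction explained by component i = λ_i / Σ λ:
  PC1: 45/82 = 0.5488
  PC2: 37/82 = 0.4512

Step 3 — cumulative fraction after k components = (λ_1 + ... + λ_k) / Σ λ:
  k = 1: 45/82 = 0.5488
  k = 2: (45 + 37)/82 = 82/82 = 1

Summary (fraction, with percent):

explained: PC1 0.5488 (54.88%), PC2 0.4512 (45.12%);  cumulative: 0.5488, 1


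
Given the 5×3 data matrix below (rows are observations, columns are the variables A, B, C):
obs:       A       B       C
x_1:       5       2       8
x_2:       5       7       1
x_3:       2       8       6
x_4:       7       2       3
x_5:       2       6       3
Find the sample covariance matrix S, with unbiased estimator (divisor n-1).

Step 1 — column means:
  mean(A) = (5 + 5 + 2 + 7 + 2) / 5 = 21/5 = 4.2
  mean(B) = (2 + 7 + 8 + 2 + 6) / 5 = 25/5 = 5
  mean(C) = (8 + 1 + 6 + 3 + 3) / 5 = 21/5 = 4.2

Step 2 — sample covariance S[i,j] = (1/(n-1)) · Σ_k (x_{k,i} - mean_i) · (x_{k,j} - mean_j), with n-1 = 4.
  S[A,A] = ((0.8)·(0.8) + (0.8)·(0.8) + (-2.2)·(-2.2) + (2.8)·(2.8) + (-2.2)·(-2.2)) / 4 = 18.8/4 = 4.7
  S[A,B] = ((0.8)·(-3) + (0.8)·(2) + (-2.2)·(3) + (2.8)·(-3) + (-2.2)·(1)) / 4 = -18/4 = -4.5
  S[A,C] = ((0.8)·(3.8) + (0.8)·(-3.2) + (-2.2)·(1.8) + (2.8)·(-1.2) + (-2.2)·(-1.2)) / 4 = -4.2/4 = -1.05
  S[B,B] = ((-3)·(-3) + (2)·(2) + (3)·(3) + (-3)·(-3) + (1)·(1)) / 4 = 32/4 = 8
  S[B,C] = ((-3)·(3.8) + (2)·(-3.2) + (3)·(1.8) + (-3)·(-1.2) + (1)·(-1.2)) / 4 = -10/4 = -2.5
  S[C,C] = ((3.8)·(3.8) + (-3.2)·(-3.2) + (1.8)·(1.8) + (-1.2)·(-1.2) + (-1.2)·(-1.2)) / 4 = 30.8/4 = 7.7

S is symmetric (S[j,i] = S[i,j]). Assembling:

S = [[4.7, -4.5, -1.05],
 [-4.5, 8, -2.5],
 [-1.05, -2.5, 7.7]]


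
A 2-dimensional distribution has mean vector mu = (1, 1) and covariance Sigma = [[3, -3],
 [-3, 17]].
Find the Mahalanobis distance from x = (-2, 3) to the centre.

Step 1 — centre the observation: (x - mu) = (-3, 2).

Step 2 — invert Sigma. det(Sigma) = 3·17 - (-3)² = 42.
  Sigma^{-1} = (1/det) · [[d, -b], [-b, a]] = [[0.4048, 0.0714],
 [0.0714, 0.0714]].

Step 3 — form the quadratic (x - mu)^T · Sigma^{-1} · (x - mu):
  Sigma^{-1} · (x - mu) = (-1.0714, -0.0714).
  (x - mu)^T · [Sigma^{-1} · (x - mu)] = (-3)·(-1.0714) + (2)·(-0.0714) = 3.0714.

Step 4 — take square root: d = √(3.0714) ≈ 1.7525.

d(x, mu) = √(3.0714) ≈ 1.7525
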